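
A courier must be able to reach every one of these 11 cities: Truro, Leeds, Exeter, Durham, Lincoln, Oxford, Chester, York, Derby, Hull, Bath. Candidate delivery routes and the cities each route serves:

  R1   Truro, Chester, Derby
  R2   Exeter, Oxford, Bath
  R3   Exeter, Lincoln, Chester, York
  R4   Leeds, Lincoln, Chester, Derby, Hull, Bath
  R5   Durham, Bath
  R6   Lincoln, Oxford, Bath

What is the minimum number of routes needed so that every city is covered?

R1, R2, R3, R4, R5 together cover {Truro, Leeds, Exeter, Durham, Lincoln, Oxford, Chester, York, Derby, Hull, Bath} — every city.
No 4 of the 6 routes cover everything (all 15 size-4 selections fall short), so 5 is minimum.

5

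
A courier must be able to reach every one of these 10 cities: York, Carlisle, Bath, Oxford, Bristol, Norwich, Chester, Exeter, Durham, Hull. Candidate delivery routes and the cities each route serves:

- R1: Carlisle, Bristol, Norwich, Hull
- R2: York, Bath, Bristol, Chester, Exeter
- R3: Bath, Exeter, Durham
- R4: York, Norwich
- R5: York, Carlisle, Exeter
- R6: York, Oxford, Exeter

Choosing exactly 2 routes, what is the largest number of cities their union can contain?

8

Choosing R1, R2 covers {York, Carlisle, Bath, Bristol, Norwich, Chester, Exeter, Hull} — 8 cities.
No choice of 2 routes does better; here Oxford, Durham are left uncovered.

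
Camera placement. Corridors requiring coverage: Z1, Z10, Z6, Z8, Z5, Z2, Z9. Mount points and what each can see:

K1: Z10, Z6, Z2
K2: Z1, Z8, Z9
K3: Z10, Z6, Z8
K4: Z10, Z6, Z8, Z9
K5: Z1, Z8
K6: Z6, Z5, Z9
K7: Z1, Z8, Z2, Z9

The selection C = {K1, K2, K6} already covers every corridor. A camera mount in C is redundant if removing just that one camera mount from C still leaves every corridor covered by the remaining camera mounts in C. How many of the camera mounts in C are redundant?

Drop K1: Z10, Z2 uncovered — not redundant.
Drop K2: Z1, Z8 uncovered — not redundant.
Drop K6: Z5 uncovered — not redundant.
None of the camera mounts in C is redundant.

0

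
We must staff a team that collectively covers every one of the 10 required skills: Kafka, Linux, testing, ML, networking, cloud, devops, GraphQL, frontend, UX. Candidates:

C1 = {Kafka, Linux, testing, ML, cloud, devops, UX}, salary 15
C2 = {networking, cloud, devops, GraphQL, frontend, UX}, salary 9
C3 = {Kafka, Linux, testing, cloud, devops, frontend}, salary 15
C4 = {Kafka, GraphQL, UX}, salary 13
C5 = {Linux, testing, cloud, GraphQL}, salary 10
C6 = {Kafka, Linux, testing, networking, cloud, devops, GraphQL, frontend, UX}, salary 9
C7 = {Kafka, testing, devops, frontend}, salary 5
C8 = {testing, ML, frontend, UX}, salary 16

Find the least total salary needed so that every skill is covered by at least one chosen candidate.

C1, C2 cover every skill at salary 15 + 9 = 24.
Any cover uses at least 2 candidates; among all covering selections none totals below 24.

24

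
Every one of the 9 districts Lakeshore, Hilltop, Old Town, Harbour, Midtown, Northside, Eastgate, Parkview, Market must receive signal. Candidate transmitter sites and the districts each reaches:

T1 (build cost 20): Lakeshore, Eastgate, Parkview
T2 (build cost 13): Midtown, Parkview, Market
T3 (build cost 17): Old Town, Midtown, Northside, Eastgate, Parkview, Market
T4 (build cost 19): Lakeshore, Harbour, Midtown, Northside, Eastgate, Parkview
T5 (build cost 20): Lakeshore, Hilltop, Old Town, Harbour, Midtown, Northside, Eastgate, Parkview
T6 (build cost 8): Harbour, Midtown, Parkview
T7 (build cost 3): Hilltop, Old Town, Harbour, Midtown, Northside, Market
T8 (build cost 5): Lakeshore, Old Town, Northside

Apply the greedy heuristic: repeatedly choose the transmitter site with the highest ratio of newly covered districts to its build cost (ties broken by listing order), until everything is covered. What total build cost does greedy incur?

33

Pick 1: T7 adds 6 new (Hilltop, Old Town, Harbour, Midtown, Northside, Market) at build cost 3 (ratio 6/3).
Pick 2: T8 adds 1 new (Lakeshore) at build cost 5 (ratio 1/5).
Pick 3: T6 adds 1 new (Parkview) at build cost 8 (ratio 1/8).
Pick 4: T3 adds 1 new (Eastgate) at build cost 17 (ratio 1/17).
Greedy total build cost: 3 + 5 + 8 + 17 = 33. (The true optimum is 22, so greedy overshoots here.)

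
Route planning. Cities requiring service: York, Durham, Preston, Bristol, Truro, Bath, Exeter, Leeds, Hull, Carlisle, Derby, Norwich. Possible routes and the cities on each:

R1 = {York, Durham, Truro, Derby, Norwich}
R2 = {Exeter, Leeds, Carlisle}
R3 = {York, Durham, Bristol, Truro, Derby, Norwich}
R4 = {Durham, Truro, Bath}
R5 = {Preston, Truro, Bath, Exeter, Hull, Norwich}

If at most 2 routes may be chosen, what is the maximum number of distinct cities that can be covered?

Choosing R3, R5 covers {York, Durham, Preston, Bristol, Truro, Bath, Exeter, Hull, Derby, Norwich} — 10 cities.
No choice of 2 routes does better; here Leeds, Carlisle are left uncovered.

10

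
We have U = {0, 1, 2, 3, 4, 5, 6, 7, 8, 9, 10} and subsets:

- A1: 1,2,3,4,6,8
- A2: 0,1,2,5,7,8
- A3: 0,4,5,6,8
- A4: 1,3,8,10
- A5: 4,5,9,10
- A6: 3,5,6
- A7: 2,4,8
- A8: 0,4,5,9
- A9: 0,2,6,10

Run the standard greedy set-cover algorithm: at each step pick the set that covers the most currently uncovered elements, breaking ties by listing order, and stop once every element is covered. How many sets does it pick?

3

Pick 1: A1 covers 6 new elements (1, 2, 3, 4, 6, 8).
Pick 2: A2 covers 3 new elements (0, 5, 7).
Pick 3: A5 covers 2 new elements (9, 10).
Greedy uses 3 sets.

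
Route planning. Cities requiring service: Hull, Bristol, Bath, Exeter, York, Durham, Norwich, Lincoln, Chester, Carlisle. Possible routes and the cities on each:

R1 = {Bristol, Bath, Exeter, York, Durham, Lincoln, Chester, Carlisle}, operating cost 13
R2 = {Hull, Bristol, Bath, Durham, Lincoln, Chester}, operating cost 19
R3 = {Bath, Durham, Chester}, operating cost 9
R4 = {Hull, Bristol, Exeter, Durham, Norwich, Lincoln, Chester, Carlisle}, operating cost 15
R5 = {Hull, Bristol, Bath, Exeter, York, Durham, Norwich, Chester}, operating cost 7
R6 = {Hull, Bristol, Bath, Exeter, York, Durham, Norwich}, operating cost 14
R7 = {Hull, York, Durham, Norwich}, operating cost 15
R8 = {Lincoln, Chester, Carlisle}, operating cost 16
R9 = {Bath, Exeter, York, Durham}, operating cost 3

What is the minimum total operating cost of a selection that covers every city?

18

R4, R9 cover every city at operating cost 15 + 3 = 18.
Any cover uses at least 2 routes; among all covering selections none totals below 18.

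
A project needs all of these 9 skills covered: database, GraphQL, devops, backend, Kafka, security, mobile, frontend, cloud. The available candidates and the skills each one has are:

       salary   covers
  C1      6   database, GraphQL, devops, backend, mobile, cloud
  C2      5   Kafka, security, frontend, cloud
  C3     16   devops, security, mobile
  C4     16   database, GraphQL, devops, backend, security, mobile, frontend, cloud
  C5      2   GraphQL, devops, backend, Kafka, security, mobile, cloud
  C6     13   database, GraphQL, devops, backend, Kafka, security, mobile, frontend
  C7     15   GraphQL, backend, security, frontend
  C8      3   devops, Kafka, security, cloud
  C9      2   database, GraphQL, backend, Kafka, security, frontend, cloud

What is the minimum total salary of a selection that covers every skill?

C5, C9 cover every skill at salary 2 + 2 = 4.
Any cover uses at least 2 candidates; among all covering selections none totals below 4.

4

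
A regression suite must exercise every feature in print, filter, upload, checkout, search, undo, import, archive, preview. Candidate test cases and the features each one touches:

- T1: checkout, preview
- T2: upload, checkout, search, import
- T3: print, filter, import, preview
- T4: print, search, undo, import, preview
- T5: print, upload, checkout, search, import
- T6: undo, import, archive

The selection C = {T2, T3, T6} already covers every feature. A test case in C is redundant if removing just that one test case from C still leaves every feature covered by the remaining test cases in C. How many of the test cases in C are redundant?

0

Drop T2: upload, checkout, search uncovered — not redundant.
Drop T3: print, filter, preview uncovered — not redundant.
Drop T6: undo, archive uncovered — not redundant.
None of the test cases in C is redundant.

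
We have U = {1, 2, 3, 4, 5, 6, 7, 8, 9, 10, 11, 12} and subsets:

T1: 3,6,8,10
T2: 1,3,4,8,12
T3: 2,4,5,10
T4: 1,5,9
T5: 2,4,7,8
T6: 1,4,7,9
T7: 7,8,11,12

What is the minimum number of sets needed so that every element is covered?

T1, T3, T4, T7 together cover {1, 2, 3, 4, 5, 6, 7, 8, 9, 10, 11, 12} — every element.
No 3 of the 7 sets cover everything (all 35 triples fall short), so 4 is minimum.
Greedy (largest uncovered first) would take T2, T3, T6, T1, T7 — 5 sets — but 4 suffice.

4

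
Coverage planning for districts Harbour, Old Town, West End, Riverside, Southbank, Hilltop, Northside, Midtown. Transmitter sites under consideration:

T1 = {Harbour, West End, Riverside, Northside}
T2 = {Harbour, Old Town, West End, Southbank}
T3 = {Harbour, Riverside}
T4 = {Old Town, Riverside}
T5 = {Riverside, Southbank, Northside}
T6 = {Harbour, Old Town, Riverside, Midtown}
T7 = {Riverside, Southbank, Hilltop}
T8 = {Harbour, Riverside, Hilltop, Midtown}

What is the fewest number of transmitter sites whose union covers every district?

T1, T2, T8 together cover {Harbour, Old Town, West End, Riverside, Southbank, Hilltop, Northside, Midtown} — every district.
No 2 of the 8 transmitter sites cover everything (all 28 pairs fall short), so 3 is minimum.

3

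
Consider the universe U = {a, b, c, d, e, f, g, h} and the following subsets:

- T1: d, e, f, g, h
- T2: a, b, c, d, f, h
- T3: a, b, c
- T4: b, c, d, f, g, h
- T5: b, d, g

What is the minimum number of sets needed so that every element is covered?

T1, T2 together cover {a, b, c, d, e, f, g, h} — every element.
No single set contains all 8 elements, so 2 is optimal.

2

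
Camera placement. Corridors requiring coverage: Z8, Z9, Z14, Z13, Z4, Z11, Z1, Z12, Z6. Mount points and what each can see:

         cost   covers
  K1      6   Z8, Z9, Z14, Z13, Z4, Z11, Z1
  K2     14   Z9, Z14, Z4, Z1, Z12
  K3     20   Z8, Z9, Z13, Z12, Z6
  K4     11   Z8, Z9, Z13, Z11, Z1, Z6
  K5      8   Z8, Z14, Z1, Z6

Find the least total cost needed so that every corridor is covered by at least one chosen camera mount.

K2, K4 cover every corridor at cost 14 + 11 = 25.
Any cover uses at least 2 camera mounts; among all covering selections none totals below 25.

25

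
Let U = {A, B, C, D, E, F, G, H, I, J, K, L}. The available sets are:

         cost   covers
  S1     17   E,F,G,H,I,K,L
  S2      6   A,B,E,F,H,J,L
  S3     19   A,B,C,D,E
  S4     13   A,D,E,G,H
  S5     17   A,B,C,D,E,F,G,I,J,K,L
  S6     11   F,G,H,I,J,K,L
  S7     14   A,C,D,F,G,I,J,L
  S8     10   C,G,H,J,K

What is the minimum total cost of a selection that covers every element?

S2, S5 cover every element at cost 6 + 17 = 23.
Any cover uses at least 2 sets; among all covering selections none totals below 23.
Greedy by coverage-per-cost would pick S2, S8, S7 for 30 — worse than the optimum 23.

23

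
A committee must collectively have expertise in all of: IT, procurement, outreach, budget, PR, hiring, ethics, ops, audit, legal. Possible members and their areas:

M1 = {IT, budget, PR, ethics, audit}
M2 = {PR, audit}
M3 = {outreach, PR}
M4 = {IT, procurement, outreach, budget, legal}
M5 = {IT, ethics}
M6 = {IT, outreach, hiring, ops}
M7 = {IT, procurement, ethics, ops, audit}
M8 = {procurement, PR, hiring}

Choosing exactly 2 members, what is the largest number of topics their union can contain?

Choosing M1, M4 covers {IT, procurement, outreach, budget, PR, ethics, audit, legal} — 8 topics.
No choice of 2 members does better; here hiring, ops are left uncovered.

8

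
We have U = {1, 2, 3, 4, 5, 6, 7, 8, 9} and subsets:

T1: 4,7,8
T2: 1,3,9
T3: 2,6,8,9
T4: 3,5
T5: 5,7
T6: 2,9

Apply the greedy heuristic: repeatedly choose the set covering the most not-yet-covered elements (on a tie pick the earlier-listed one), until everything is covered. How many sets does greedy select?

Pick 1: T3 covers 4 new elements (2, 6, 8, 9).
Pick 2: T1 covers 2 new elements (4, 7).
Pick 3: T2 covers 2 new elements (1, 3).
Pick 4: T4 covers 1 new elements (5).
Greedy uses 4 sets.

4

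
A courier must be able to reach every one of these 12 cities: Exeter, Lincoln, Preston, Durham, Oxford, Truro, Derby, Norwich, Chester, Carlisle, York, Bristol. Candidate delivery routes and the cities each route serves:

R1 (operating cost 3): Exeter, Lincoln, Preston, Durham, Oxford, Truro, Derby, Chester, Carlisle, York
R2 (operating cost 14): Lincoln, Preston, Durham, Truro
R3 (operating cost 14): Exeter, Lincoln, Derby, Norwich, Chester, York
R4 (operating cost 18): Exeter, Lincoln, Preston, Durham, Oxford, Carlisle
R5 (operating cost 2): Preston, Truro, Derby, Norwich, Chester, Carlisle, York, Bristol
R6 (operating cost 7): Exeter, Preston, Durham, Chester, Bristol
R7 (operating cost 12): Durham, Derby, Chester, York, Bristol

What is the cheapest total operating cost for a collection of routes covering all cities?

R1, R5 cover every city at operating cost 3 + 2 = 5.
Any cover uses at least 2 routes; among all covering selections none totals below 5.

5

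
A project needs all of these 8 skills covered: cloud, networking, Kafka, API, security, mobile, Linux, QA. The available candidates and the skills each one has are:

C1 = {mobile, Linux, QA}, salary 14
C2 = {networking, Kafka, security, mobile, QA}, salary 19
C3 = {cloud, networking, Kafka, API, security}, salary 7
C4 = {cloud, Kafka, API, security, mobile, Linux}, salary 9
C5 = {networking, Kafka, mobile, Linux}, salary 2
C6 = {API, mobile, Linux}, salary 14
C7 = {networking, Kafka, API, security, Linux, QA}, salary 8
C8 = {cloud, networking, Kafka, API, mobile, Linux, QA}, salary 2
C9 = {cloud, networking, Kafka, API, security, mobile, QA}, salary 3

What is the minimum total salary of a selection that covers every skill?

C5, C9 cover every skill at salary 2 + 3 = 5.
Any cover uses at least 2 candidates; among all covering selections none totals below 5.

5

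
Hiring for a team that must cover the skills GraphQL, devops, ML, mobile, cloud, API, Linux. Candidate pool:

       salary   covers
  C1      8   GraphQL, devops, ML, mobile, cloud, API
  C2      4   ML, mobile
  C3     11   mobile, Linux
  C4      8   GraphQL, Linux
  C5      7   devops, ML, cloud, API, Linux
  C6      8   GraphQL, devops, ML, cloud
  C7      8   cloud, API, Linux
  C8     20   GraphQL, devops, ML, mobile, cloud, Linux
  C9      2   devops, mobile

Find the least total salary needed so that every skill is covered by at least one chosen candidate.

C1, C5 cover every skill at salary 8 + 7 = 15.
Any cover uses at least 2 candidates; among all covering selections none totals below 15.
Greedy by coverage-per-salary would pick C9, C5, C1 for 17 — worse than the optimum 15.

15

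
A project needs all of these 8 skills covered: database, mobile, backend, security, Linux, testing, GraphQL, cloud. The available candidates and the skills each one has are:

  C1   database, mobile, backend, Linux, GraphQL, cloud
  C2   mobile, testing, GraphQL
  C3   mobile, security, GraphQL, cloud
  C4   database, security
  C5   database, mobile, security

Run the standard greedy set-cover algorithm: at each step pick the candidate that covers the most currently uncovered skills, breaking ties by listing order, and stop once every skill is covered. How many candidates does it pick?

3

Pick 1: C1 covers 6 new skills (database, mobile, backend, Linux, GraphQL, cloud).
Pick 2: C2 covers 1 new skills (testing).
Pick 3: C3 covers 1 new skills (security).
Greedy uses 3 candidates.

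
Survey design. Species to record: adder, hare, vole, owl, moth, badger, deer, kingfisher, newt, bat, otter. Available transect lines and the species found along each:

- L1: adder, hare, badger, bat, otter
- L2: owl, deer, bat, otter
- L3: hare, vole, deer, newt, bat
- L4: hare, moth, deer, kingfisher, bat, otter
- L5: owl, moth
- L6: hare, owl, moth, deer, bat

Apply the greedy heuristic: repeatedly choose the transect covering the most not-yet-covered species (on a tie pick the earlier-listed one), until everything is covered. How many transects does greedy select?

4

Pick 1: L4 covers 6 new species (hare, moth, deer, kingfisher, bat, otter).
Pick 2: L1 covers 2 new species (adder, badger).
Pick 3: L3 covers 2 new species (vole, newt).
Pick 4: L2 covers 1 new species (owl).
Greedy uses 4 transects.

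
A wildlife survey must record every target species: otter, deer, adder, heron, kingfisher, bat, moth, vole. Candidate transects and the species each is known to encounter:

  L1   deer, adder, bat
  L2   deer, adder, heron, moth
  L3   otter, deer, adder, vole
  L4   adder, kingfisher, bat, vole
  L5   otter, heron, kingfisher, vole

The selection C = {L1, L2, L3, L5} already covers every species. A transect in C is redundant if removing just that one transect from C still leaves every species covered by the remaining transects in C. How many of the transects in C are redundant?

Drop L1: bat uncovered — not redundant.
Drop L2: moth uncovered — not redundant.
Drop L3: the rest still cover every species — redundant.
Drop L5: kingfisher uncovered — not redundant.
1 redundant: L3.

1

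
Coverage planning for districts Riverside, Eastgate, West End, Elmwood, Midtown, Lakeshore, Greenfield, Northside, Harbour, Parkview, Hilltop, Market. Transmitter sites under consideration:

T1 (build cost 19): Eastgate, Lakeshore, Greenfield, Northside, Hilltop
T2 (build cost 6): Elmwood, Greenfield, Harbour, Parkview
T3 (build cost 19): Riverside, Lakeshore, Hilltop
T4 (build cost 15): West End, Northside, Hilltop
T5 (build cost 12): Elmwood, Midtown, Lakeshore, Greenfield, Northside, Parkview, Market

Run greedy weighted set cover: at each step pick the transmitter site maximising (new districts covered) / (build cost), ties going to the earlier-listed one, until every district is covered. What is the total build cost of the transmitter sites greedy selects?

71

Pick 1: T2 adds 4 new (Elmwood, Greenfield, Harbour, Parkview) at build cost 6 (ratio 4/6).
Pick 2: T5 adds 4 new (Midtown, Lakeshore, Northside, Market) at build cost 12 (ratio 4/12).
Pick 3: T4 adds 2 new (West End, Hilltop) at build cost 15 (ratio 2/15).
Pick 4: T1 adds 1 new (Eastgate) at build cost 19 (ratio 1/19).
Pick 5: T3 adds 1 new (Riverside) at build cost 19 (ratio 1/19).
Greedy total build cost: 6 + 12 + 15 + 19 + 19 = 71.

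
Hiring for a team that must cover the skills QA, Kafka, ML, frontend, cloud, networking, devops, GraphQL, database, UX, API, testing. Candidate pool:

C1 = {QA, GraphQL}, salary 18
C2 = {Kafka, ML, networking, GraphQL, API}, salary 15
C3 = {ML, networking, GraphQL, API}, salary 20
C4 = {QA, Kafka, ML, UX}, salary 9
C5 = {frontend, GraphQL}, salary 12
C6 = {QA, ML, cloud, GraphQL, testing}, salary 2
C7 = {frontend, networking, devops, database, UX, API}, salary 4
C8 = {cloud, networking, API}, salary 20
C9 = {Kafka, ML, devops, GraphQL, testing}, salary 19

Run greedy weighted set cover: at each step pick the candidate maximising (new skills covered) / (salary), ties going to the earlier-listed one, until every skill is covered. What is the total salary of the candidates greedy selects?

Pick 1: C6 adds 5 new (QA, ML, cloud, GraphQL, testing) at salary 2 (ratio 5/2).
Pick 2: C7 adds 6 new (frontend, networking, devops, database, UX, API) at salary 4 (ratio 6/4).
Pick 3: C4 adds 1 new (Kafka) at salary 9 (ratio 1/9).
Greedy total salary: 2 + 4 + 9 = 15.

15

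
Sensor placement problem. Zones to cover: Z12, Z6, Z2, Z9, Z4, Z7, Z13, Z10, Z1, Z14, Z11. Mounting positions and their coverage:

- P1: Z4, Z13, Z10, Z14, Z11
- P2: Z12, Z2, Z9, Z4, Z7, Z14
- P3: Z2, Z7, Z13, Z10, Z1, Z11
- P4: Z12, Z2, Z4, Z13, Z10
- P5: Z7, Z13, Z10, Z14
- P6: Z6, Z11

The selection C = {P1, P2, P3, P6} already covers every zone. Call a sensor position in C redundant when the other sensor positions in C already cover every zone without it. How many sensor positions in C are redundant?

1

Drop P1: the rest still cover every zone — redundant.
Drop P2: Z12, Z9 uncovered — not redundant.
Drop P3: Z1 uncovered — not redundant.
Drop P6: Z6 uncovered — not redundant.
1 redundant: P1.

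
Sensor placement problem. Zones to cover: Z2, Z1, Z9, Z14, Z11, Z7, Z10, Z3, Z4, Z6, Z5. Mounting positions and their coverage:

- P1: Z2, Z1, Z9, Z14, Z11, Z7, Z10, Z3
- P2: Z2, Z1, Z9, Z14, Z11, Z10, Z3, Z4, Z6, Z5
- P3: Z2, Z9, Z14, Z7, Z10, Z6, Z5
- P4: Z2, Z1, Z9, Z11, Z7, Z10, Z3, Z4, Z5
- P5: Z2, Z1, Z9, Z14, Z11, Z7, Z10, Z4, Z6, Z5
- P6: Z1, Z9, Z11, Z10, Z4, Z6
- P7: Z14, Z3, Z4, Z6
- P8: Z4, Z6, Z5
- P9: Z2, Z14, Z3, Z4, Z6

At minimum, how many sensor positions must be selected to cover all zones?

P1, P2 together cover {Z2, Z1, Z9, Z14, Z11, Z7, Z10, Z3, Z4, Z6, Z5} — every zone.
No single sensor position contains all 11 zones, so 2 is optimal.

2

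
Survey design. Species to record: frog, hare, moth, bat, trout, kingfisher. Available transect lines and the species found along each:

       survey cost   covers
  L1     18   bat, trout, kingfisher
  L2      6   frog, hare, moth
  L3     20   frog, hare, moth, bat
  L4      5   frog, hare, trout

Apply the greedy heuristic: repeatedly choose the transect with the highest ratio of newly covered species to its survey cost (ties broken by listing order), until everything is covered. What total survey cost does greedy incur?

Pick 1: L4 adds 3 new (frog, hare, trout) at survey cost 5 (ratio 3/5).
Pick 2: L2 adds 1 new (moth) at survey cost 6 (ratio 1/6).
Pick 3: L1 adds 2 new (bat, kingfisher) at survey cost 18 (ratio 2/18).
Greedy total survey cost: 5 + 6 + 18 = 29. (The true optimum is 24, so greedy overshoots here.)

29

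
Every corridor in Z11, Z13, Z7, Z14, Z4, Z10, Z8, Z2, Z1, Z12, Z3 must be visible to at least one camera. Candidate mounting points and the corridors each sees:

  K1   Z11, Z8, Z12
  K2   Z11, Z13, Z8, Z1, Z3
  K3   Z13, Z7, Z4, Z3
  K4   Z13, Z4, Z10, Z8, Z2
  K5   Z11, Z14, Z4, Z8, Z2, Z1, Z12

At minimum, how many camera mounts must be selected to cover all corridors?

3

K3, K4, K5 together cover {Z11, Z13, Z7, Z14, Z4, Z10, Z8, Z2, Z1, Z12, Z3} — every corridor.
No 2 of the 5 camera mounts cover everything (all 10 pairs fall short), so 3 is minimum.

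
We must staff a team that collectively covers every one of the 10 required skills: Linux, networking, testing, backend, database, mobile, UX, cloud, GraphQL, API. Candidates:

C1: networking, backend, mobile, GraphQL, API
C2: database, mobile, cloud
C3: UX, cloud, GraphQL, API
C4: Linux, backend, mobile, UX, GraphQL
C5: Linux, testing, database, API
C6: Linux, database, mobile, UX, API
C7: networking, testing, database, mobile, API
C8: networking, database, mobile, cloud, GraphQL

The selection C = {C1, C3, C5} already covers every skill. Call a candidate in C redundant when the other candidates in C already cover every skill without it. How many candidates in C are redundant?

Drop C1: networking, backend, mobile uncovered — not redundant.
Drop C3: UX, cloud uncovered — not redundant.
Drop C5: Linux, testing, database uncovered — not redundant.
None of the candidates in C is redundant.

0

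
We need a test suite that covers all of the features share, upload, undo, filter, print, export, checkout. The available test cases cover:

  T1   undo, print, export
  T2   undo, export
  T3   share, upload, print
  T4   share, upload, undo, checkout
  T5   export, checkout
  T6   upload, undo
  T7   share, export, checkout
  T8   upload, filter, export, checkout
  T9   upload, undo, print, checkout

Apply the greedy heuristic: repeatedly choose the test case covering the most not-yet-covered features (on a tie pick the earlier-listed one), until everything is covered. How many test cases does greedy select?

3

Pick 1: T4 covers 4 new features (share, upload, undo, checkout).
Pick 2: T1 covers 2 new features (print, export).
Pick 3: T8 covers 1 new features (filter).
Greedy uses 3 test cases.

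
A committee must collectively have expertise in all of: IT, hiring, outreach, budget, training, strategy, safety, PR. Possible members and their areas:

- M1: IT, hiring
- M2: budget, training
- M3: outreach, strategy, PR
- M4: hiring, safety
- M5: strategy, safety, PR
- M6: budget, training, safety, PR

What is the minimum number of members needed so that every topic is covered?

M1, M3, M6 together cover {IT, hiring, outreach, budget, training, strategy, safety, PR} — every topic.
No 2 of the 6 members cover everything (all 15 pairs fall short), so 3 is minimum.

3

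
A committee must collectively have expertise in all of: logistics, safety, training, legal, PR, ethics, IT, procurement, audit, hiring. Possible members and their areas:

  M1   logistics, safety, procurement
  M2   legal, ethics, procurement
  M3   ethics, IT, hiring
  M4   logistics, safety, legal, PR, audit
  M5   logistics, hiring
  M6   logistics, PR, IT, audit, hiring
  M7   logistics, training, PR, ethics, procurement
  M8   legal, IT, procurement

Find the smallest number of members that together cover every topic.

M3, M4, M7 together cover {logistics, safety, training, legal, PR, ethics, IT, procurement, audit, hiring} — every topic.
No 2 of the 8 members cover everything (all 28 pairs fall short), so 3 is minimum.

3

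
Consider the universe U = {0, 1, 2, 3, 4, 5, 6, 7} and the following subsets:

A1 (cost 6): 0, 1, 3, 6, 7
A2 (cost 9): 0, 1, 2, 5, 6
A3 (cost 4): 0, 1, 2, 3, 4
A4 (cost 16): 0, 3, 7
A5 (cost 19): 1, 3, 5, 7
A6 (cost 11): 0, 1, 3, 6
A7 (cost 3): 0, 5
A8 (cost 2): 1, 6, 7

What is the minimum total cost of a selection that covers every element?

9

A3, A7, A8 cover every element at cost 4 + 3 + 2 = 9.
Any cover uses at least 3 sets; among all covering selections none totals below 9.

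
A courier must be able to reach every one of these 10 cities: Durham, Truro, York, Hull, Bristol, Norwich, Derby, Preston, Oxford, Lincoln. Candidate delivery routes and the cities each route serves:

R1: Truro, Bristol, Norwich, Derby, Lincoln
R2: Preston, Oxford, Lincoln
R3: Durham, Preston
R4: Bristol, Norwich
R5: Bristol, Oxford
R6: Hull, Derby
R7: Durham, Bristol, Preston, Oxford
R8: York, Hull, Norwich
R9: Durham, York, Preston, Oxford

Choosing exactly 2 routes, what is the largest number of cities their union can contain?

Choosing R1, R9 covers {Durham, Truro, York, Bristol, Norwich, Derby, Preston, Oxford, Lincoln} — 9 cities.
No choice of 2 routes does better; here Hull is left uncovered.

9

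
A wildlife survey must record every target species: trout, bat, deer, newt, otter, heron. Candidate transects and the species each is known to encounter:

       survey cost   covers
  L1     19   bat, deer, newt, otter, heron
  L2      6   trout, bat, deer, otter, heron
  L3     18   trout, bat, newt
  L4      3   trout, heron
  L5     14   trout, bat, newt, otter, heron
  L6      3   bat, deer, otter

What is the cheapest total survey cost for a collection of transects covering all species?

L5, L6 cover every species at survey cost 14 + 3 = 17.
Any cover uses at least 2 transects; among all covering selections none totals below 17.
Greedy by coverage-per-survey cost would pick L6, L4, L5 for 20 — worse than the optimum 17.

17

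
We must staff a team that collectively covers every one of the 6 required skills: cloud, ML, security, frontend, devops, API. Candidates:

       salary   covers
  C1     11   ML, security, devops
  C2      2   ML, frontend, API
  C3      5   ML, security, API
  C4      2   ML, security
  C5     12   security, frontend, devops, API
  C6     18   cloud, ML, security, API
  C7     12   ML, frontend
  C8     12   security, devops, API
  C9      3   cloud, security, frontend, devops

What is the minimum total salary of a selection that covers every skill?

C2, C9 cover every skill at salary 2 + 3 = 5.
Any cover uses at least 2 candidates; among all covering selections none totals below 5.

5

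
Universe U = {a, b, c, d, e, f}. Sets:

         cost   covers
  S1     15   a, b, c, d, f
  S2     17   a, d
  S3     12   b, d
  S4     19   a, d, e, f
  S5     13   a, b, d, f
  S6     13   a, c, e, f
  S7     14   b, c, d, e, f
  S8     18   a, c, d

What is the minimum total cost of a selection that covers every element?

25

S3, S6 cover every element at cost 12 + 13 = 25.
Any cover uses at least 2 sets; among all covering selections none totals below 25.
Greedy by coverage-per-cost would pick S7, S5 for 27 — worse than the optimum 25.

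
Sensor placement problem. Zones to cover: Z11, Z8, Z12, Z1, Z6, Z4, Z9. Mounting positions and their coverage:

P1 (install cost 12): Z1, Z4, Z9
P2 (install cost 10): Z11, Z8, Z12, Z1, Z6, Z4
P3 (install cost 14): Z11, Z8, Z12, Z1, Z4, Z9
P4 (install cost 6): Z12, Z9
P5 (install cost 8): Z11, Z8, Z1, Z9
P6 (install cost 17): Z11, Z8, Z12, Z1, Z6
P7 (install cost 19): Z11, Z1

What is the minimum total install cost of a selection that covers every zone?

16

P2, P4 cover every zone at install cost 10 + 6 = 16.
Any cover uses at least 2 sensor positions; among all covering selections none totals below 16.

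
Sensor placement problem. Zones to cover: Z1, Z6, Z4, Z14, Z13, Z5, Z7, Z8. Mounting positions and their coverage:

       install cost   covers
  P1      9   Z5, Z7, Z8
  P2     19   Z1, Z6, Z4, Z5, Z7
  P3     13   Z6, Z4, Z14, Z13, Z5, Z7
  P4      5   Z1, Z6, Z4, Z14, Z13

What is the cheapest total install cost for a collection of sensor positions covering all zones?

14

P1, P4 cover every zone at install cost 9 + 5 = 14.
Any cover uses at least 2 sensor positions; among all covering selections none totals below 14.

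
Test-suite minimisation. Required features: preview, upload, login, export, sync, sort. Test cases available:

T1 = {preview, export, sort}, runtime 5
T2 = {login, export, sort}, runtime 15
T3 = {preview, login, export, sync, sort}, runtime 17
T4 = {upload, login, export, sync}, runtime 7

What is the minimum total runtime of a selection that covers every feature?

12

T1, T4 cover every feature at runtime 5 + 7 = 12.
Any cover uses at least 2 test cases; among all covering selections none totals below 12.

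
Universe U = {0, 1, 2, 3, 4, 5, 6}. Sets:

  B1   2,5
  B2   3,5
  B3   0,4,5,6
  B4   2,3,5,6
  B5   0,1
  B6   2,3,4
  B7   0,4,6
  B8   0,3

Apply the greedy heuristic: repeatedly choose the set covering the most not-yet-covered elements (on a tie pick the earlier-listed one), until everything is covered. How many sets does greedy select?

3

Pick 1: B3 covers 4 new elements (0, 4, 5, 6).
Pick 2: B4 covers 2 new elements (2, 3).
Pick 3: B5 covers 1 new elements (1).
Greedy uses 3 sets.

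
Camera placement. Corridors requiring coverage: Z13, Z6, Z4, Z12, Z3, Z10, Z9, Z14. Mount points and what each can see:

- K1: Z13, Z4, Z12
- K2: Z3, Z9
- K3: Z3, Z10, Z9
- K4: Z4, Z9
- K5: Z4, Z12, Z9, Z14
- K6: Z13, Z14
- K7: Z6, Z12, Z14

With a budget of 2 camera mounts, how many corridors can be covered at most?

Choosing K1, K3 covers {Z13, Z4, Z12, Z3, Z10, Z9} — 6 corridors.
No choice of 2 camera mounts does better; here Z6, Z14 are left uncovered.

6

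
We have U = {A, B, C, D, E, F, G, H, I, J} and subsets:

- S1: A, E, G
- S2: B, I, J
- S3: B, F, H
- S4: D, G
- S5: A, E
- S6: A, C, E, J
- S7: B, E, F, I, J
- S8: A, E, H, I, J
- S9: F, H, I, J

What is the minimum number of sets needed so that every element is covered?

4

S2, S3, S4, S6 together cover {A, B, C, D, E, F, G, H, I, J} — every element.
No 3 of the 9 sets cover everything (all 84 triples fall short), so 4 is minimum.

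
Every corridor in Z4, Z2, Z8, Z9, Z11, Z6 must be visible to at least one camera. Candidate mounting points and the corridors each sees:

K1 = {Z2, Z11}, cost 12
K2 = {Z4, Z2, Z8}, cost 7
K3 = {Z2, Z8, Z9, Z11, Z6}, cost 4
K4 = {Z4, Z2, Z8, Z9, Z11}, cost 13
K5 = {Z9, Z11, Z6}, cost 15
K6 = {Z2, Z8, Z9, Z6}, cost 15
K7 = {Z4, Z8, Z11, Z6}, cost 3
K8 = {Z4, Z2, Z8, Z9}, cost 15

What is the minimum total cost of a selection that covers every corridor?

K3, K7 cover every corridor at cost 4 + 3 = 7.
Any cover uses at least 2 camera mounts; among all covering selections none totals below 7.

7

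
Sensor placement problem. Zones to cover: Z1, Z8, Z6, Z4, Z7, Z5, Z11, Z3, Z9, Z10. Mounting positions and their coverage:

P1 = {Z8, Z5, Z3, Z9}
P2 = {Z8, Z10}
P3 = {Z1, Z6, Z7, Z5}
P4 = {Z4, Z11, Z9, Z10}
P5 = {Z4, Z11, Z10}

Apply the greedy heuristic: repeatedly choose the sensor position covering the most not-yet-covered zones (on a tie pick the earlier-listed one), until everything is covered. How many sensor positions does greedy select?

3

Pick 1: P1 covers 4 new zones (Z8, Z5, Z3, Z9).
Pick 2: P3 covers 3 new zones (Z1, Z6, Z7).
Pick 3: P4 covers 3 new zones (Z4, Z11, Z10).
Greedy uses 3 sensor positions.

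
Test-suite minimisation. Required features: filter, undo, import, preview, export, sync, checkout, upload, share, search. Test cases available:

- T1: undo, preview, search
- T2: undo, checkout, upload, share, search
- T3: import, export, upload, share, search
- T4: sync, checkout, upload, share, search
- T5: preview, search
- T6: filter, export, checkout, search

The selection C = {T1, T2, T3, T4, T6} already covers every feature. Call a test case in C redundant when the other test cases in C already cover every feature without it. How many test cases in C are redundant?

1

Drop T1: preview uncovered — not redundant.
Drop T2: the rest still cover every feature — redundant.
Drop T3: import uncovered — not redundant.
Drop T4: sync uncovered — not redundant.
Drop T6: filter uncovered — not redundant.
1 redundant: T2.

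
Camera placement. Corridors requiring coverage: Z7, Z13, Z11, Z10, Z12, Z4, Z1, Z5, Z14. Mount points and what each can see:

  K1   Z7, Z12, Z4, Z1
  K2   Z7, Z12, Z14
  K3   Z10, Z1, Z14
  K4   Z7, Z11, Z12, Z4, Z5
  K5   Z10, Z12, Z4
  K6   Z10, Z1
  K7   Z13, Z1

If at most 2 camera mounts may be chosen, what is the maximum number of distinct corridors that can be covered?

8

Choosing K3, K4 covers {Z7, Z11, Z10, Z12, Z4, Z1, Z5, Z14} — 8 corridors.
No choice of 2 camera mounts does better; here Z13 is left uncovered.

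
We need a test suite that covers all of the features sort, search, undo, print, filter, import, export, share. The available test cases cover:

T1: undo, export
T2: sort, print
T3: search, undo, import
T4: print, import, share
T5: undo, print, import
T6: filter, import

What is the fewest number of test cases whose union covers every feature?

5

T1, T2, T3, T4, T6 together cover {sort, search, undo, print, filter, import, export, share} — every feature.
No 4 of the 6 test cases cover everything (all 15 size-4 selections fall short), so 5 is minimum.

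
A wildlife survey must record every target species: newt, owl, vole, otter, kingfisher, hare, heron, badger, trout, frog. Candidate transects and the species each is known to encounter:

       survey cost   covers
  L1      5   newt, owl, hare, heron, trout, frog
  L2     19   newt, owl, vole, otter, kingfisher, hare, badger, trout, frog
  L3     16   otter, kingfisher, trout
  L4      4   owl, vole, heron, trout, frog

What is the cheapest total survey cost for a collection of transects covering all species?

23

L2, L4 cover every species at survey cost 19 + 4 = 23.
Any cover uses at least 2 transects; among all covering selections none totals below 23.
Greedy by coverage-per-survey cost would pick L4, L1, L2 for 28 — worse than the optimum 23.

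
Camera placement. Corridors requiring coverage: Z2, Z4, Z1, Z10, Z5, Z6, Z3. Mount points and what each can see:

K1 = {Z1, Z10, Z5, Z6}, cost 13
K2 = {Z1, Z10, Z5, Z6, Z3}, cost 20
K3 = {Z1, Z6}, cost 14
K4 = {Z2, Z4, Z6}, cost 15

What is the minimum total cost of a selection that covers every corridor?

K2, K4 cover every corridor at cost 20 + 15 = 35.
Any cover uses at least 2 camera mounts; among all covering selections none totals below 35.

35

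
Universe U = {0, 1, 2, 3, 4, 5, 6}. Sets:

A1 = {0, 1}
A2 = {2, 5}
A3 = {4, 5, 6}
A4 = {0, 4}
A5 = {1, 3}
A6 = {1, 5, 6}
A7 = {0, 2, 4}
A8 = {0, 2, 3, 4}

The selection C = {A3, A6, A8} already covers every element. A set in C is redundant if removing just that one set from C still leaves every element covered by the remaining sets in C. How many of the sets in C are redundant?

1

Drop A3: the rest still cover every element — redundant.
Drop A6: 1 uncovered — not redundant.
Drop A8: 0, 2, 3 uncovered — not redundant.
1 redundant: A3.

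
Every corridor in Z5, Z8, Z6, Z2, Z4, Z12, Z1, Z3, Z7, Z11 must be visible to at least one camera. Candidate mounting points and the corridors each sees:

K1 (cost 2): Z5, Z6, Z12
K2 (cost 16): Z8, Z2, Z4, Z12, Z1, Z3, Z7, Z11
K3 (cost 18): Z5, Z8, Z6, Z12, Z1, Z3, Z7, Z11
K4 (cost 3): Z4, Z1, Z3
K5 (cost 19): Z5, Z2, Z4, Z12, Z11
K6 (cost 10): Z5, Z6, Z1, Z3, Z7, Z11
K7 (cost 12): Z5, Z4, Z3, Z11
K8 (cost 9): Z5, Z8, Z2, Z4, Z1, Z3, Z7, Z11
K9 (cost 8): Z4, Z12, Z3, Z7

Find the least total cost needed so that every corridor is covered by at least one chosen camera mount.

K1, K8 cover every corridor at cost 2 + 9 = 11.
Any cover uses at least 2 camera mounts; among all covering selections none totals below 11.
Greedy by coverage-per-cost would pick K1, K4, K8 for 14 — worse than the optimum 11.

11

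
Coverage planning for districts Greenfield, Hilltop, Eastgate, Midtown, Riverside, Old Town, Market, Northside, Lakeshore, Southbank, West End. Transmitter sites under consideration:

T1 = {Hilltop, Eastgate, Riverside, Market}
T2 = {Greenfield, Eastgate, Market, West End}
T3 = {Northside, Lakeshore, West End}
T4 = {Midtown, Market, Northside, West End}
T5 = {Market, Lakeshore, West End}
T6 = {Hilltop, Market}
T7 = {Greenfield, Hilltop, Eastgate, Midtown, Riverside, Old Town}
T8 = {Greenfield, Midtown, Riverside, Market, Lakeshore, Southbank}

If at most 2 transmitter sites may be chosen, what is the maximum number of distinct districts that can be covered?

Choosing T3, T7 covers {Greenfield, Hilltop, Eastgate, Midtown, Riverside, Old Town, Northside, Lakeshore, West End} — 9 districts.
No choice of 2 transmitter sites does better; here Market, Southbank are left uncovered.

9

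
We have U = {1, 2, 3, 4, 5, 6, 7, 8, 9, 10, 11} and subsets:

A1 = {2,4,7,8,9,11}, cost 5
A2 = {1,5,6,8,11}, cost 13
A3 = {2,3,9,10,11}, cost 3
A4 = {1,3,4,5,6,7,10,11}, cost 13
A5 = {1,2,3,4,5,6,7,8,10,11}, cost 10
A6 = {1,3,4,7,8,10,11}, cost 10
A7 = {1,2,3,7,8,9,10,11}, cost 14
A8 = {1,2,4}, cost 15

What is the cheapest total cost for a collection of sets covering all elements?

13

A3, A5 cover every element at cost 3 + 10 = 13.
Any cover uses at least 2 sets; among all covering selections none totals below 13.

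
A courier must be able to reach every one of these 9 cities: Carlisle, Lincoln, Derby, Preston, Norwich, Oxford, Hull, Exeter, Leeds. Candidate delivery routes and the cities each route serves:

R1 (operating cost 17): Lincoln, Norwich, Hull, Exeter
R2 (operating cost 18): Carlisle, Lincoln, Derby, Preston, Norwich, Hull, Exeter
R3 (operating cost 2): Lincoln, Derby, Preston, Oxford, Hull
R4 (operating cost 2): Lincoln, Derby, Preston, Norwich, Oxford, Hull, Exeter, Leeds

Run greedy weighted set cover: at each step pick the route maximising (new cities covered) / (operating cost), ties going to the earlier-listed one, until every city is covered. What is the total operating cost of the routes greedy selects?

20

Pick 1: R4 adds 8 new (Lincoln, Derby, Preston, Norwich, Oxford, Hull, Exeter, Leeds) at operating cost 2 (ratio 8/2).
Pick 2: R2 adds 1 new (Carlisle) at operating cost 18 (ratio 1/18).
Greedy total operating cost: 2 + 18 = 20.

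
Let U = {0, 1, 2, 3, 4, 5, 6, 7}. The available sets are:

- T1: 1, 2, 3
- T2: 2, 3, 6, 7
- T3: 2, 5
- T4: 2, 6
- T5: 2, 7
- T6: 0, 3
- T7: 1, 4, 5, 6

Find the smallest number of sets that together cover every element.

T2, T6, T7 together cover {0, 1, 2, 3, 4, 5, 6, 7} — every element.
No 2 of the 7 sets cover everything (all 21 pairs fall short), so 3 is minimum.

3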